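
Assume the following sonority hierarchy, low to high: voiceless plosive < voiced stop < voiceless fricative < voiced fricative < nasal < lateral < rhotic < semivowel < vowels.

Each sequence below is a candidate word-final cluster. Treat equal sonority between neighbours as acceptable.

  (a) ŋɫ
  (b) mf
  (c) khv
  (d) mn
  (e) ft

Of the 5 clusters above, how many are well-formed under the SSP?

3

(a) 5-6 → violates
(b) 5-3 → obeys
(c) 1-3-4 → violates
(d) 5-5 → obeys
(e) 3-1 → obeys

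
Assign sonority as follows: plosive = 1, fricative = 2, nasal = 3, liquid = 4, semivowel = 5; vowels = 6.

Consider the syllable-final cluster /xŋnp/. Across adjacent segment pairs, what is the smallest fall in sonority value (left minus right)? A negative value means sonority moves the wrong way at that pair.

/x/: fricative = 2.
/ŋ/: nasal = 3.
/n/: nasal = 3.
/p/: plosive = 1.
/x/→/ŋ/: change -1.
/ŋ/→/n/: change +0.
/n/→/p/: change +2.
Minimum = -1.

-1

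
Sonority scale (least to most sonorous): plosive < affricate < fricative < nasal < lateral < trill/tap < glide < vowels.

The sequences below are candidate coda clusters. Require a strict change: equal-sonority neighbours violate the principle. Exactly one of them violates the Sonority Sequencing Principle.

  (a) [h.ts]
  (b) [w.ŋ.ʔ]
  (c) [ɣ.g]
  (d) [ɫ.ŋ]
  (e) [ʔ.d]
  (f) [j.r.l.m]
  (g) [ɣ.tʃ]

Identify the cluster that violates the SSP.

(a) sonority 3-2: well-formed.
(b) sonority 7-4-1: well-formed.
(c) sonority 3-1: well-formed.
(d) sonority 5-4: well-formed.
(e) sonority 1-1: ill-formed.
(f) sonority 7-6-5-4: well-formed.
(g) sonority 3-2: well-formed.

e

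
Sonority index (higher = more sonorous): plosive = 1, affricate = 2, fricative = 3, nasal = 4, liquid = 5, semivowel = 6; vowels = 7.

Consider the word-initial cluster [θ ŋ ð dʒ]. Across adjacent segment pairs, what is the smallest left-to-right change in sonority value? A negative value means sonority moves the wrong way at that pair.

-1

/θ/: fricative = 3.
/ŋ/: nasal = 4.
/ð/: fricative = 3.
/dʒ/: affricate = 2.
/θ/→/ŋ/: change +1.
/ŋ/→/ð/: change -1.
/ð/→/dʒ/: change -1.
Minimum = -1.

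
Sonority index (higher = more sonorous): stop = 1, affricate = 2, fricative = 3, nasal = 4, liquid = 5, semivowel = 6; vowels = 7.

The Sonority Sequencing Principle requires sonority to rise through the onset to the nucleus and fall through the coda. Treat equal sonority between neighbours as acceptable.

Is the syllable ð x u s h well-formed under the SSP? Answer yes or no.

yes

Onset: /ð/ is a fricative (sonority 3), /x/ is a fricative (sonority 3); then the nucleus /u/ (sonority 7).
Onset profile 3-3-7 — rises to the nucleus.
Coda: /s/ is a fricative (sonority 3), /h/ is a fricative (sonority 3).
Coda profile 7-3-3 — falls from the nucleus.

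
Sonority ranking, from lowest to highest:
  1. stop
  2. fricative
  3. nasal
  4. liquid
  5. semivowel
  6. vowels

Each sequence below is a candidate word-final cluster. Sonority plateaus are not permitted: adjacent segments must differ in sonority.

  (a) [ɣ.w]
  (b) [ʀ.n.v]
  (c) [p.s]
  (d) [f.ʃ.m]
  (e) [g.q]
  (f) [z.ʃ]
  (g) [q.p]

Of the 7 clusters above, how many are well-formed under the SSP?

(a) 2-5 → violates
(b) 4-3-2 → obeys
(c) 1-2 → violates
(d) 2-2-3 → violates
(e) 1-1 → violates
(f) 2-2 → violates
(g) 1-1 → violates

1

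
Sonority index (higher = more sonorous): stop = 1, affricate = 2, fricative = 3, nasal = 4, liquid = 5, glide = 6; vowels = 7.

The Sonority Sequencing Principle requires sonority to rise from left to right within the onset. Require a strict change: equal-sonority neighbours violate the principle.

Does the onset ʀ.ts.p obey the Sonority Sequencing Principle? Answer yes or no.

/ʀ/ is a liquid (sonority 5).
/ts/ is an affricate (sonority 2).
/p/ is a stop (sonority 1).
The profile is 5-2-1. Between /ʀ/ (5) and /ts/ (2) sonority does not rise, so the cluster violates the SSP.

no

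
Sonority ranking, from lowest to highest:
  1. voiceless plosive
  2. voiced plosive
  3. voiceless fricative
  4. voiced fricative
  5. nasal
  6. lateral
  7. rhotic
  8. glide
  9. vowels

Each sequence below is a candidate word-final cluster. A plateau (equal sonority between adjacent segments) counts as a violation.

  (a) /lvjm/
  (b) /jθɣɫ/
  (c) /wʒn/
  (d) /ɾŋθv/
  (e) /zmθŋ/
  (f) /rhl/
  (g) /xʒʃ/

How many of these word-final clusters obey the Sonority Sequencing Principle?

0

(a) sonority 6-4-8-5: ill-formed.
(b) sonority 8-3-4-6: ill-formed.
(c) sonority 8-4-5: ill-formed.
(d) sonority 7-5-3-4: ill-formed.
(e) sonority 4-5-3-5: ill-formed.
(f) sonority 7-3-6: ill-formed.
(g) sonority 3-4-3: ill-formed.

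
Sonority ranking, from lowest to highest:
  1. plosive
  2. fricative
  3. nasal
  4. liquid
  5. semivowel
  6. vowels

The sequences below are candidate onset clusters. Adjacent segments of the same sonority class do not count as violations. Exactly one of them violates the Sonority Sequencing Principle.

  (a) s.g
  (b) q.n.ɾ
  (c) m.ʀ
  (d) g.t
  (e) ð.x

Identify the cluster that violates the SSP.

a

(a) s.g: profile 2-1 — violates.
(b) q.n.ɾ: profile 1-3-4 — obeys.
(c) m.ʀ: profile 3-4 — obeys.
(d) g.t: profile 1-1 — obeys.
(e) ð.x: profile 2-2 — obeys.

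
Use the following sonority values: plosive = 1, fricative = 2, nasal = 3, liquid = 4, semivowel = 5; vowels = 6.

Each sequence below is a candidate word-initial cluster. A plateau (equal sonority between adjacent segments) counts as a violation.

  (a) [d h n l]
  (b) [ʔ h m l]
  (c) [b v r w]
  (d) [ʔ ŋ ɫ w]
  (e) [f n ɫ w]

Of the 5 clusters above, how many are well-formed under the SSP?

5

(a) sonority 1-2-3-4: well-formed.
(b) sonority 1-2-3-4: well-formed.
(c) sonority 1-2-4-5: well-formed.
(d) sonority 1-3-4-5: well-formed.
(e) sonority 2-3-4-5: well-formed.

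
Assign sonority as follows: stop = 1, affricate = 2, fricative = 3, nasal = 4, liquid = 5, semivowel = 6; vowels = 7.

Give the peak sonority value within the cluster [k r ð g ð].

5

/k/ — stop, sonority 1.
/r/ — liquid, sonority 5.
/ð/ — fricative, sonority 3.
/g/ — stop, sonority 1.
/ð/ — fricative, sonority 3.
The maximum is 5.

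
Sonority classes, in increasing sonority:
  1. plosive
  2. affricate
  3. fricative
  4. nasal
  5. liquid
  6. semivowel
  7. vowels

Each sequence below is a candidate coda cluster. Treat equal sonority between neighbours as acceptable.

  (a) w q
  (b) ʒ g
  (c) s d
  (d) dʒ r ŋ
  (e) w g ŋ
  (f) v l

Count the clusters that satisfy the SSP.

3

(a) sonority 6-1: well-formed.
(b) sonority 3-1: well-formed.
(c) sonority 3-1: well-formed.
(d) sonority 2-5-4: ill-formed.
(e) sonority 6-1-4: ill-formed.
(f) sonority 3-5: ill-formed.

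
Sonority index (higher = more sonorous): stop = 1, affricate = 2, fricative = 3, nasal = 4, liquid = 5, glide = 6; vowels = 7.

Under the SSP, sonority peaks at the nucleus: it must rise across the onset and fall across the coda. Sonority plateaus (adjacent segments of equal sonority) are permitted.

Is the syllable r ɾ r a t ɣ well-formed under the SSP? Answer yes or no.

Onset: /r/ is a liquid (sonority 5), /ɾ/ is a liquid (sonority 5), /r/ is a liquid (sonority 5); then the nucleus /a/ (sonority 7).
Onset profile 5-5-5-7 — rises to the nucleus.
Coda: /t/ is a stop (sonority 1), /ɣ/ is a fricative (sonority 3).
Coda profile 7-1-3 — does not fall throughout.

no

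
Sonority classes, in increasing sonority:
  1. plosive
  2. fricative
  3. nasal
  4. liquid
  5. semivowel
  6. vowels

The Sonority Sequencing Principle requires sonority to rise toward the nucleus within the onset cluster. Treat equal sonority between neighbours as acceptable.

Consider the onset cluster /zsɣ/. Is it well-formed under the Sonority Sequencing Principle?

/z/: fricative = 2.
/s/: fricative = 2.
/ɣ/: fricative = 2.
The profile 2-2-2 is non-decreasing (plateaus allowed), so the onset cluster satisfies the SSP.

yes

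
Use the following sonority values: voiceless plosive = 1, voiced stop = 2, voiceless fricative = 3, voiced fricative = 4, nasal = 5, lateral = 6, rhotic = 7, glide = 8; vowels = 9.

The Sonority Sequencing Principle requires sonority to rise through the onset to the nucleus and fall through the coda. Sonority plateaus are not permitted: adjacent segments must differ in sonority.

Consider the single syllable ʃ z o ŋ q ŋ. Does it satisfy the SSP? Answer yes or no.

no

Onset: /ʃ/ is a voiceless fricative (sonority 3), /z/ is a voiced fricative (sonority 4); then the nucleus /o/ (sonority 9).
Onset profile 3-4-9 — rises to the nucleus.
Coda: /ŋ/ is a nasal (sonority 5), /q/ is a voiceless plosive (sonority 1), /ŋ/ is a nasal (sonority 5).
Coda profile 9-5-1-5 — does not strictly fall throughout.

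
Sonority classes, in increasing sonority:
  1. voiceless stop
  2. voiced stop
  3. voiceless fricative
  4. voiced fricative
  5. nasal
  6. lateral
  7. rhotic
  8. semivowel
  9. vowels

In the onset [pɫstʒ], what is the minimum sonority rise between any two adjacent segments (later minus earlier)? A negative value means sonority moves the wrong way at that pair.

/p/ — voiceless stop, sonority 1.
/ɫ/ — lateral, sonority 6.
/s/ — voiceless fricative, sonority 3.
/t/ — voiceless stop, sonority 1.
/ʒ/ — voiced fricative, sonority 4.
/p/→/ɫ/: change +5.
/ɫ/→/s/: change -3.
/s/→/t/: change -2.
/t/→/ʒ/: change +3.
Minimum = -3.

-3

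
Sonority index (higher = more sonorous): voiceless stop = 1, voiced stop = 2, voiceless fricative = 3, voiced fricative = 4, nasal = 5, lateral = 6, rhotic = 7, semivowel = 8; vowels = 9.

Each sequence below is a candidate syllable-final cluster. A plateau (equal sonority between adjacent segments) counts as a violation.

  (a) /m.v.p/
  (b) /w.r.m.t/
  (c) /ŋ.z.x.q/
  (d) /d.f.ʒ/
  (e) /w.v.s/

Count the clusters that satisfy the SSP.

(a) sonority 5-4-1: well-formed.
(b) sonority 8-7-5-1: well-formed.
(c) sonority 5-4-3-1: well-formed.
(d) sonority 2-3-4: ill-formed.
(e) sonority 8-4-3: well-formed.

4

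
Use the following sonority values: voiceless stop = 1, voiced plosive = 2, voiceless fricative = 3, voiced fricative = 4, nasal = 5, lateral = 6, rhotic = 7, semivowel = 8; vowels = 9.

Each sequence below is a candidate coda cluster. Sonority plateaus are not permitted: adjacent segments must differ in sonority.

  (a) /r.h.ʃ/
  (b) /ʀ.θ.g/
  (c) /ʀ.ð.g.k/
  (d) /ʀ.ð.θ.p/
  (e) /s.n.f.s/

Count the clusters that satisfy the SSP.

3

(a) /r.h.ʃ/: profile 7-3-3 — violates.
(b) /ʀ.θ.g/: profile 7-3-2 — obeys.
(c) /ʀ.ð.g.k/: profile 7-4-2-1 — obeys.
(d) /ʀ.ð.θ.p/: profile 7-4-3-1 — obeys.
(e) /s.n.f.s/: profile 3-5-3-3 — violates.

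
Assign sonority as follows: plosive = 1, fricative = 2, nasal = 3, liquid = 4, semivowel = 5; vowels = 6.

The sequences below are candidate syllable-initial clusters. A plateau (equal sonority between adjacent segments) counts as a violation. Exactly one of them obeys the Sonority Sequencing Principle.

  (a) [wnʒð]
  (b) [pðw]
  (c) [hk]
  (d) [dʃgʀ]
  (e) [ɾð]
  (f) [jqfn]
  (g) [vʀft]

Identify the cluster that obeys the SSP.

(a) 5-3-2-2 → violates
(b) 1-2-5 → obeys
(c) 2-1 → violates
(d) 1-2-1-4 → violates
(e) 4-2 → violates
(f) 5-1-2-3 → violates
(g) 2-4-2-1 → violates

b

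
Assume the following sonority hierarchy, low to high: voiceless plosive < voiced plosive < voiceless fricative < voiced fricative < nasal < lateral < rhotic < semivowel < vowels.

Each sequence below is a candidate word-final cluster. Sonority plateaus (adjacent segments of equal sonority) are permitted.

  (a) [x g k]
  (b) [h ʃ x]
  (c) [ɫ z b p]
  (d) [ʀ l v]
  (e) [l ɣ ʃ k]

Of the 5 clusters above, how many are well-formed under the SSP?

5

(a) sonority 3-2-1: well-formed.
(b) sonority 3-3-3: well-formed.
(c) sonority 6-4-2-1: well-formed.
(d) sonority 7-6-4: well-formed.
(e) sonority 6-4-3-1: well-formed.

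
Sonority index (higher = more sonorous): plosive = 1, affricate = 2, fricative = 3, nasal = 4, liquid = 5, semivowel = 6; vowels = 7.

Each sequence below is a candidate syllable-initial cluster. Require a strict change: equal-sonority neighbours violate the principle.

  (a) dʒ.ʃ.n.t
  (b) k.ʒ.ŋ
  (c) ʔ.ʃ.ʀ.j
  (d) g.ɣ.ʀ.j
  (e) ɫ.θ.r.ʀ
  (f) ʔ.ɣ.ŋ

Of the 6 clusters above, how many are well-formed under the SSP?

4

(a) 2-3-4-1 → violates
(b) 1-3-4 → obeys
(c) 1-3-5-6 → obeys
(d) 1-3-5-6 → obeys
(e) 5-3-5-5 → violates
(f) 1-3-4 → obeys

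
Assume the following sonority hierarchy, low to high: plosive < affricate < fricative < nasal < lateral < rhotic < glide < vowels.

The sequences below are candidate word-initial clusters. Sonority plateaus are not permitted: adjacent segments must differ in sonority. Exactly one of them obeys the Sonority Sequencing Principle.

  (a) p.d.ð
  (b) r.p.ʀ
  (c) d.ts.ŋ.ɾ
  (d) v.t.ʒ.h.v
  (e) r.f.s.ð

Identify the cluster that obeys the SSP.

c

(a) sonority 1-1-3: ill-formed.
(b) sonority 6-1-6: ill-formed.
(c) sonority 1-2-4-6: well-formed.
(d) sonority 3-1-3-3-3: ill-formed.
(e) sonority 6-3-3-3: ill-formed.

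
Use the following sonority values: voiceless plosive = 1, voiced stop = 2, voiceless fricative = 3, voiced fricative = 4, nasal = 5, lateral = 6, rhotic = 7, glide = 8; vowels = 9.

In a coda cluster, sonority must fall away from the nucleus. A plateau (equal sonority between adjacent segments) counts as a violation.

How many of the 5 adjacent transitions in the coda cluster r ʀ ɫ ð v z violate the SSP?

3

/r/ is a rhotic (sonority 7).
/ʀ/ is a rhotic (sonority 7).
/ɫ/ is a lateral (sonority 6).
/ð/ is a voiced fricative (sonority 4).
/v/ is a voiced fricative (sonority 4).
/z/ is a voiced fricative (sonority 4).
/r/→/ʀ/: 7→7 (plateau) — violation.
/ʀ/→/ɫ/: 7→6 (falls) — ok.
/ɫ/→/ð/: 6→4 (falls) — ok.
/ð/→/v/: 4→4 (plateau) — violation.
/v/→/z/: 4→4 (plateau) — violation.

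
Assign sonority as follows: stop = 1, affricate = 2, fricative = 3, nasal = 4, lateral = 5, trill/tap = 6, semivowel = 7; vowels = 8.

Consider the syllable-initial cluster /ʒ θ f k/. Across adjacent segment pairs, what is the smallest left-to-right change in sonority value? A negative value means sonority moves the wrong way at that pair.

/ʒ/ — fricative, sonority 3.
/θ/ — fricative, sonority 3.
/f/ — fricative, sonority 3.
/k/ — stop, sonority 1.
/ʒ/→/θ/: change +0.
/θ/→/f/: change +0.
/f/→/k/: change -2.
Minimum = -2.

-2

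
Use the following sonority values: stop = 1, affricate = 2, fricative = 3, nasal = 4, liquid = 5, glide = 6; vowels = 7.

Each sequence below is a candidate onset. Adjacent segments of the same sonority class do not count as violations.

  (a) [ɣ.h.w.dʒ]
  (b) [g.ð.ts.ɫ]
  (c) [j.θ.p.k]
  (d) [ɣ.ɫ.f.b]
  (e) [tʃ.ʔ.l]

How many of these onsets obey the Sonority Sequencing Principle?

(a) [ɣ.h.w.dʒ]: profile 3-3-6-2 — violates.
(b) [g.ð.ts.ɫ]: profile 1-3-2-5 — violates.
(c) [j.θ.p.k]: profile 6-3-1-1 — violates.
(d) [ɣ.ɫ.f.b]: profile 3-5-3-1 — violates.
(e) [tʃ.ʔ.l]: profile 2-1-5 — violates.

0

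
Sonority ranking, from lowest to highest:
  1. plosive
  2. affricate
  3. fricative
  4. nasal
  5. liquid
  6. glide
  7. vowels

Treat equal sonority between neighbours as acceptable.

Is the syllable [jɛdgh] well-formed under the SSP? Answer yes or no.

Onset: /j/ is a glide (sonority 6); then the nucleus /ɛ/ (sonority 7).
Onset profile 6-7 — rises to the nucleus.
Coda: /d/ is a plosive (sonority 1), /g/ is a plosive (sonority 1), /h/ is a fricative (sonority 3).
Coda profile 7-1-1-3 — does not fall throughout.

no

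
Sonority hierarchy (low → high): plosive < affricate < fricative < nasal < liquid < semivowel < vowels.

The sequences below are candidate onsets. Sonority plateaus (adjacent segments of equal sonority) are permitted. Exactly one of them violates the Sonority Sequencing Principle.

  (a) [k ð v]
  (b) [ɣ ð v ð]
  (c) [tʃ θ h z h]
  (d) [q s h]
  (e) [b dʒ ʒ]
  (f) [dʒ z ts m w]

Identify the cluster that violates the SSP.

f

(a) [k ð v]: profile 1-3-3 — obeys.
(b) [ɣ ð v ð]: profile 3-3-3-3 — obeys.
(c) [tʃ θ h z h]: profile 2-3-3-3-3 — obeys.
(d) [q s h]: profile 1-3-3 — obeys.
(e) [b dʒ ʒ]: profile 1-2-3 — obeys.
(f) [dʒ z ts m w]: profile 2-3-2-4-6 — violates.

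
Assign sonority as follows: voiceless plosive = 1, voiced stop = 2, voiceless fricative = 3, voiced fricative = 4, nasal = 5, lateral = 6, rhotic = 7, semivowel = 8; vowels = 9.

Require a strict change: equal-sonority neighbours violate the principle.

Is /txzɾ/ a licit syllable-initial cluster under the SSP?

yes

/t/: voiceless plosive = 1.
/x/: voiceless fricative = 3.
/z/: voiced fricative = 4.
/ɾ/: rhotic = 7.
The profile 1-3-4-7 strictly rises, so the syllable-initial cluster satisfies the SSP.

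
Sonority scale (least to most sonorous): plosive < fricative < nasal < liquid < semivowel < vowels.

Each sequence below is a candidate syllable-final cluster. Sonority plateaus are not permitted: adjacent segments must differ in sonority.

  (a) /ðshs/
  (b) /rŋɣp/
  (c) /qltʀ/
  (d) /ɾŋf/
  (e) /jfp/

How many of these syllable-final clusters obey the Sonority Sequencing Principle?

3

(a) sonority 2-2-2-2: ill-formed.
(b) sonority 4-3-2-1: well-formed.
(c) sonority 1-4-1-4: ill-formed.
(d) sonority 4-3-2: well-formed.
(e) sonority 5-2-1: well-formed.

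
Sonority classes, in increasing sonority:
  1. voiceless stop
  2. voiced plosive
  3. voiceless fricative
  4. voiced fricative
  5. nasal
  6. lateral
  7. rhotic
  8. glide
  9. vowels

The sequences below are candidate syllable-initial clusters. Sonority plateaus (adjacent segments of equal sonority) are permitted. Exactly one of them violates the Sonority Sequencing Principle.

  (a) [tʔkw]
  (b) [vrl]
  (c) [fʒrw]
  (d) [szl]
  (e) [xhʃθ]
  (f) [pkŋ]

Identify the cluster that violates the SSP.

(a) sonority 1-1-1-8: well-formed.
(b) sonority 4-7-6: ill-formed.
(c) sonority 3-4-7-8: well-formed.
(d) sonority 3-4-6: well-formed.
(e) sonority 3-3-3-3: well-formed.
(f) sonority 1-1-5: well-formed.

b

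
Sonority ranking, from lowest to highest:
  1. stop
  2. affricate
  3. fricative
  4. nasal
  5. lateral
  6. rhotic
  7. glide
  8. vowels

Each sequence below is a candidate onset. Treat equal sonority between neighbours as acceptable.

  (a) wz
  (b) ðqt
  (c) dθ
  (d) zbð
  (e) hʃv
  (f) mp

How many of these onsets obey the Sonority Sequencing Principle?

2

(a) wz: profile 7-3 — violates.
(b) ðqt: profile 3-1-1 — violates.
(c) dθ: profile 1-3 — obeys.
(d) zbð: profile 3-1-3 — violates.
(e) hʃv: profile 3-3-3 — obeys.
(f) mp: profile 4-1 — violates.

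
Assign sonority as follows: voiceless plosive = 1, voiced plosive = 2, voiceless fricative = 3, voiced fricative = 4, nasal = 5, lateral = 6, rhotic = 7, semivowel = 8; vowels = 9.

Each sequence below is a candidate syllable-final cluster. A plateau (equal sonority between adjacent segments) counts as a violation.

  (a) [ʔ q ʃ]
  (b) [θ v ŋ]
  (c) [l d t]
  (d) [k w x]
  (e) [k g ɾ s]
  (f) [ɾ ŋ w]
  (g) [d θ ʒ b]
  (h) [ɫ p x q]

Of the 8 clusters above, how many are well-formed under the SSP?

1

(a) 1-1-3 → violates
(b) 3-4-5 → violates
(c) 6-2-1 → obeys
(d) 1-8-3 → violates
(e) 1-2-7-3 → violates
(f) 7-5-8 → violates
(g) 2-3-4-2 → violates
(h) 6-1-3-1 → violates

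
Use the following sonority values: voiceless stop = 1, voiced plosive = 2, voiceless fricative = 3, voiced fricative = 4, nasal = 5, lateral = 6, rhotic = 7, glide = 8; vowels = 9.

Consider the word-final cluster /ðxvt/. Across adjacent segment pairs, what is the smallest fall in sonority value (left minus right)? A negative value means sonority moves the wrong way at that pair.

-1

/ð/ is a voiced fricative (sonority 4).
/x/ is a voiceless fricative (sonority 3).
/v/ is a voiced fricative (sonority 4).
/t/ is a voiceless stop (sonority 1).
/ð/→/x/: change +1.
/x/→/v/: change -1.
/v/→/t/: change +3.
Minimum = -1.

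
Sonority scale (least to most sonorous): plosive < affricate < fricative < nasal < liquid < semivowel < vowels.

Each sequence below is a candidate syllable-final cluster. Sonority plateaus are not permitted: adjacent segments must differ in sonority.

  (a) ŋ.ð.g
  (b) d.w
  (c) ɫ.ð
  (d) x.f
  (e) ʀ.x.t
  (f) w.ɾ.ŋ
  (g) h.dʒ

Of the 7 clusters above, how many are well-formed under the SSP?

(a) ŋ.ð.g: profile 4-3-1 — obeys.
(b) d.w: profile 1-6 — violates.
(c) ɫ.ð: profile 5-3 — obeys.
(d) x.f: profile 3-3 — violates.
(e) ʀ.x.t: profile 5-3-1 — obeys.
(f) w.ɾ.ŋ: profile 6-5-4 — obeys.
(g) h.dʒ: profile 3-2 — obeys.

5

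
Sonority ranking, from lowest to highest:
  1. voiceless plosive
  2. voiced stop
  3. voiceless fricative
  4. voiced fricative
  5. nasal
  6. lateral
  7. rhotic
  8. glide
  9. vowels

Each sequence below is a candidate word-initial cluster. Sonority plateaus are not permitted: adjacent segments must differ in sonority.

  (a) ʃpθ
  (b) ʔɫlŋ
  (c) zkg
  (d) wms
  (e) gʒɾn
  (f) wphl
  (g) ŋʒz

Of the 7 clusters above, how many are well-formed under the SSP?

0

(a) ʃpθ: profile 3-1-3 — violates.
(b) ʔɫlŋ: profile 1-6-6-5 — violates.
(c) zkg: profile 4-1-2 — violates.
(d) wms: profile 8-5-3 — violates.
(e) gʒɾn: profile 2-4-7-5 — violates.
(f) wphl: profile 8-1-3-6 — violates.
(g) ŋʒz: profile 5-4-4 — violates.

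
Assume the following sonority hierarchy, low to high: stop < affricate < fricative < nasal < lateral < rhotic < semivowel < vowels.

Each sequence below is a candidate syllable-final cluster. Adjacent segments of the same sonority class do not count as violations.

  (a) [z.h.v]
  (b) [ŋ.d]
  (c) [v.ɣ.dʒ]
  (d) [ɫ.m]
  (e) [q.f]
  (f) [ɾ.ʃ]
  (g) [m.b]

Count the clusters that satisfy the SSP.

(a) 3-3-3 → obeys
(b) 4-1 → obeys
(c) 3-3-2 → obeys
(d) 5-4 → obeys
(e) 1-3 → violates
(f) 6-3 → obeys
(g) 4-1 → obeys

6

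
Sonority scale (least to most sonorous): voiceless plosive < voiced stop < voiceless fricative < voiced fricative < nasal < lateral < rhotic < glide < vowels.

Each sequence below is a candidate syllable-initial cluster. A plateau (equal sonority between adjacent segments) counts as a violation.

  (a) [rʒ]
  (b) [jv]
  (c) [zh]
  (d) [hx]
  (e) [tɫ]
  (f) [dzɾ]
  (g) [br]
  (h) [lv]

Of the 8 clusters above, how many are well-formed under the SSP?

3

(a) [rʒ]: profile 7-4 — violates.
(b) [jv]: profile 8-4 — violates.
(c) [zh]: profile 4-3 — violates.
(d) [hx]: profile 3-3 — violates.
(e) [tɫ]: profile 1-6 — obeys.
(f) [dzɾ]: profile 2-4-7 — obeys.
(g) [br]: profile 2-7 — obeys.
(h) [lv]: profile 6-4 — violates.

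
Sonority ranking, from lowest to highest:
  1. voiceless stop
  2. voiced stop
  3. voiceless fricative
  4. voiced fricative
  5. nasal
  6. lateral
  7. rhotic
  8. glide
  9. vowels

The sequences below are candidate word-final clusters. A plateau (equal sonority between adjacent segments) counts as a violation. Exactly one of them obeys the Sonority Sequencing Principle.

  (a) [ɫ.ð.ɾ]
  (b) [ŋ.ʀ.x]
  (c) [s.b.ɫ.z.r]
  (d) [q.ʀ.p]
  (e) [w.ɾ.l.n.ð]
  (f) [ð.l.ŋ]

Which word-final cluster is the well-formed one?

e

(a) 6-4-7 → violates
(b) 5-7-3 → violates
(c) 3-2-6-4-7 → violates
(d) 1-7-1 → violates
(e) 8-7-6-5-4 → obeys
(f) 4-6-5 → violates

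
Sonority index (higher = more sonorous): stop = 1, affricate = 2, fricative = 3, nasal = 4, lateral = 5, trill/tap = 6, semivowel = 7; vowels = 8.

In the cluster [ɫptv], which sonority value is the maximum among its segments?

5

/ɫ/ is a lateral (sonority 5).
/p/ is a stop (sonority 1).
/t/ is a stop (sonority 1).
/v/ is a fricative (sonority 3).
The maximum is 5.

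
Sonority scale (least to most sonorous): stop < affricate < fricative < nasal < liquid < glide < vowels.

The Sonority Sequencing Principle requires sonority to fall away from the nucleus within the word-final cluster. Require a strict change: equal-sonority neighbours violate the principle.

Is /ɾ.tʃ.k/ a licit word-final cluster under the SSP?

/ɾ/ is a liquid (sonority 5).
/tʃ/ is an affricate (sonority 2).
/k/ is a stop (sonority 1).
The profile 5-2-1 strictly falls, so the word-final cluster satisfies the SSP.

yes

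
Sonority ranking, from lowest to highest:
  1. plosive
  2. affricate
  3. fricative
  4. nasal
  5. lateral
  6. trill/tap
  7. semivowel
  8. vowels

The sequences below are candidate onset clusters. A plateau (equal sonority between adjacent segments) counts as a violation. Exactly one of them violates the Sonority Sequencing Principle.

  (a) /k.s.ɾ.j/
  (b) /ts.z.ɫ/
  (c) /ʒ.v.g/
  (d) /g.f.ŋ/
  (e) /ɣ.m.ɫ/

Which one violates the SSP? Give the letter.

(a) /k.s.ɾ.j/: profile 1-3-6-7 — obeys.
(b) /ts.z.ɫ/: profile 2-3-5 — obeys.
(c) /ʒ.v.g/: profile 3-3-1 — violates.
(d) /g.f.ŋ/: profile 1-3-4 — obeys.
(e) /ɣ.m.ɫ/: profile 3-4-5 — obeys.

c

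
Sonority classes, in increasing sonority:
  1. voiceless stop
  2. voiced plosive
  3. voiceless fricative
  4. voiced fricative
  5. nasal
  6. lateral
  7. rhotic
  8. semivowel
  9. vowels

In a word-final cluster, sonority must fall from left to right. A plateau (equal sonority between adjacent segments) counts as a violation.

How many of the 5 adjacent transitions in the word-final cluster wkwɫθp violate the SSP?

1

/w/: semivowel = 8.
/k/: voiceless stop = 1.
/w/: semivowel = 8.
/ɫ/: lateral = 6.
/θ/: voiceless fricative = 3.
/p/: voiceless stop = 1.
/w/→/k/: 8→1 (falls) — ok.
/k/→/w/: 1→8 (does not fall) — violation.
/w/→/ɫ/: 8→6 (falls) — ok.
/ɫ/→/θ/: 6→3 (falls) — ok.
/θ/→/p/: 3→1 (falls) — ok.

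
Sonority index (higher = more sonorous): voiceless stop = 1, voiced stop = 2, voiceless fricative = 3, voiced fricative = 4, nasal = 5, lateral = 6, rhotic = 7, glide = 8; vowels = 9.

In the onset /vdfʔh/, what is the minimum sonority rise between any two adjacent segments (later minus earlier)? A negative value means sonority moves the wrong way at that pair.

-2

/v/: voiced fricative = 4.
/d/: voiced stop = 2.
/f/: voiceless fricative = 3.
/ʔ/: voiceless stop = 1.
/h/: voiceless fricative = 3.
/v/→/d/: change -2.
/d/→/f/: change +1.
/f/→/ʔ/: change -2.
/ʔ/→/h/: change +2.
Minimum = -2.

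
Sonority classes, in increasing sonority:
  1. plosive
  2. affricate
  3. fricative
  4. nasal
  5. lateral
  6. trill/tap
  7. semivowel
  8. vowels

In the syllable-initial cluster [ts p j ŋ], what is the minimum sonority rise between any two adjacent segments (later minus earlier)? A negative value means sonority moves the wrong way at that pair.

/ts/: affricate = 2.
/p/: plosive = 1.
/j/: semivowel = 7.
/ŋ/: nasal = 4.
/ts/→/p/: change -1.
/p/→/j/: change +6.
/j/→/ŋ/: change -3.
Minimum = -3.

-3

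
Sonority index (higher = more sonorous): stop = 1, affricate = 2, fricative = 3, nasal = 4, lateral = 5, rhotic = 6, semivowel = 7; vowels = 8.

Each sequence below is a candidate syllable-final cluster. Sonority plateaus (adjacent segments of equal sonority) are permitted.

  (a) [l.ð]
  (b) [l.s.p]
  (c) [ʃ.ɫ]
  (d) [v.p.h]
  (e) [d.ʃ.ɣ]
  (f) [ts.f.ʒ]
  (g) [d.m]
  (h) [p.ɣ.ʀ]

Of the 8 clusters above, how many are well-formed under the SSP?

(a) [l.ð]: profile 5-3 — obeys.
(b) [l.s.p]: profile 5-3-1 — obeys.
(c) [ʃ.ɫ]: profile 3-5 — violates.
(d) [v.p.h]: profile 3-1-3 — violates.
(e) [d.ʃ.ɣ]: profile 1-3-3 — violates.
(f) [ts.f.ʒ]: profile 2-3-3 — violates.
(g) [d.m]: profile 1-4 — violates.
(h) [p.ɣ.ʀ]: profile 1-3-6 — violates.

2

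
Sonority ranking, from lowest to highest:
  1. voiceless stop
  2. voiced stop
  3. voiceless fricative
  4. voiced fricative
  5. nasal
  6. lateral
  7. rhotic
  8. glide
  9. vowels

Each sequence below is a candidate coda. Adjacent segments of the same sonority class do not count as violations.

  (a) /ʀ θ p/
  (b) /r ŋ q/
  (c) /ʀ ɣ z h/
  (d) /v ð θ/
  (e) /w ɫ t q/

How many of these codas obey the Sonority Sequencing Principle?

(a) /ʀ θ p/: profile 7-3-1 — obeys.
(b) /r ŋ q/: profile 7-5-1 — obeys.
(c) /ʀ ɣ z h/: profile 7-4-4-3 — obeys.
(d) /v ð θ/: profile 4-4-3 — obeys.
(e) /w ɫ t q/: profile 8-6-1-1 — obeys.

5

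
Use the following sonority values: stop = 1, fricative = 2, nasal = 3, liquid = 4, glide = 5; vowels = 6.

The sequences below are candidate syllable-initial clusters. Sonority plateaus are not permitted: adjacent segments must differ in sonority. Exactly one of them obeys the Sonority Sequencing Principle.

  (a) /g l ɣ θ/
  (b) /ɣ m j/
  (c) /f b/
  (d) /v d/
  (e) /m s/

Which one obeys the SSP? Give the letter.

b

(a) 1-4-2-2 → violates
(b) 2-3-5 → obeys
(c) 2-1 → violates
(d) 2-1 → violates
(e) 3-2 → violates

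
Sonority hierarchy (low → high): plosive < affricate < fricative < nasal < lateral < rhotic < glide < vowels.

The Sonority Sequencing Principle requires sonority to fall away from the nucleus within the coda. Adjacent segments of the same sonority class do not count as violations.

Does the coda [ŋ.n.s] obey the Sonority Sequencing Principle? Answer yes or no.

yes

/ŋ/ is a nasal (sonority 4).
/n/ is a nasal (sonority 4).
/s/ is a fricative (sonority 3).
The profile 4-4-3 is non-increasing (plateaus allowed), so the coda satisfies the SSP.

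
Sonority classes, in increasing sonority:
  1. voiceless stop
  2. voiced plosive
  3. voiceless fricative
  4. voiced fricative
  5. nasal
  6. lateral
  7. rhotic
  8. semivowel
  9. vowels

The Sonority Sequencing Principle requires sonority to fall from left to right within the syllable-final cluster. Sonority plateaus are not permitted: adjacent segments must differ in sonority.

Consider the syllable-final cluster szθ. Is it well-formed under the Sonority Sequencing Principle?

/s/: voiceless fricative = 3.
/z/: voiced fricative = 4.
/θ/: voiceless fricative = 3.
The profile is 3-4-3. Between /s/ (3) and /z/ (4) sonority does not fall, so the cluster violates the SSP.

no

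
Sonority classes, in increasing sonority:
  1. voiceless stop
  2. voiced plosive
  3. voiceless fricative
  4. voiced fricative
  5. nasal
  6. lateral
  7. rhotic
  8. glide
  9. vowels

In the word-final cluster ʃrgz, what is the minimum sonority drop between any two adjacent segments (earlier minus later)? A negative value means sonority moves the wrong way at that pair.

-4

/ʃ/ is a voiceless fricative (sonority 3).
/r/ is a rhotic (sonority 7).
/g/ is a voiced plosive (sonority 2).
/z/ is a voiced fricative (sonority 4).
/ʃ/→/r/: change -4.
/r/→/g/: change +5.
/g/→/z/: change -2.
Minimum = -4.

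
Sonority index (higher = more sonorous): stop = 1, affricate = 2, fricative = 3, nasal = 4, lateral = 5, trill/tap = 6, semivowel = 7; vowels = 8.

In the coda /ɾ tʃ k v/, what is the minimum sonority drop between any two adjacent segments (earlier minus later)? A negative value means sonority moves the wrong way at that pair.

/ɾ/ is a trill/tap (sonority 6).
/tʃ/ is an affricate (sonority 2).
/k/ is a stop (sonority 1).
/v/ is a fricative (sonority 3).
/ɾ/→/tʃ/: change +4.
/tʃ/→/k/: change +1.
/k/→/v/: change -2.
Minimum = -2.

-2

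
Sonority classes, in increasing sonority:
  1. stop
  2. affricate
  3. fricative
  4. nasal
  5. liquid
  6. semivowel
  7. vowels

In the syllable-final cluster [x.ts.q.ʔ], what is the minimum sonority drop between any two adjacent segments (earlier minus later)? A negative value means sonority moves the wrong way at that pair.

/x/ — fricative, sonority 3.
/ts/ — affricate, sonority 2.
/q/ — stop, sonority 1.
/ʔ/ — stop, sonority 1.
/x/→/ts/: change +1.
/ts/→/q/: change +1.
/q/→/ʔ/: change +0.
Minimum = 0.

0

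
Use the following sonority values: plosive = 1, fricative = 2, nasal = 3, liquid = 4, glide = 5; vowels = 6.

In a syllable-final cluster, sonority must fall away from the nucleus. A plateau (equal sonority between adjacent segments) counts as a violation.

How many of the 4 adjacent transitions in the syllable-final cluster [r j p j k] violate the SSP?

/r/ — liquid, sonority 4.
/j/ — glide, sonority 5.
/p/ — plosive, sonority 1.
/j/ — glide, sonority 5.
/k/ — plosive, sonority 1.
/r/→/j/: 4→5 (does not fall) — violation.
/j/→/p/: 5→1 (falls) — ok.
/p/→/j/: 1→5 (does not fall) — violation.
/j/→/k/: 5→1 (falls) — ok.

2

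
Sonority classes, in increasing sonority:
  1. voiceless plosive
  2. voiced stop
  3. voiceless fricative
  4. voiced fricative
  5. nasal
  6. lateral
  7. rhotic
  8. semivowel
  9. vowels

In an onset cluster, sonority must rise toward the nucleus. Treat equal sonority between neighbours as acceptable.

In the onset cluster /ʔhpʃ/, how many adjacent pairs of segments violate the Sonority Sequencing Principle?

/ʔ/ is a voiceless plosive (sonority 1).
/h/ is a voiceless fricative (sonority 3).
/p/ is a voiceless plosive (sonority 1).
/ʃ/ is a voiceless fricative (sonority 3).
/ʔ/→/h/: 1→3 (rises) — ok.
/h/→/p/: 3→1 (does not rise) — violation.
/p/→/ʃ/: 1→3 (rises) — ok.

1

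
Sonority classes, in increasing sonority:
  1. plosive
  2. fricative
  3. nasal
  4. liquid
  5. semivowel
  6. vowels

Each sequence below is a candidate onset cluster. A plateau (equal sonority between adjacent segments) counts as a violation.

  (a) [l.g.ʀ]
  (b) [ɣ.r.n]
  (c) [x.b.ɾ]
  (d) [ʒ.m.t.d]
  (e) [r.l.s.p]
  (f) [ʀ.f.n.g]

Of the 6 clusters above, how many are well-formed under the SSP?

0

(a) 4-1-4 → violates
(b) 2-4-3 → violates
(c) 2-1-4 → violates
(d) 2-3-1-1 → violates
(e) 4-4-2-1 → violates
(f) 4-2-3-1 → violates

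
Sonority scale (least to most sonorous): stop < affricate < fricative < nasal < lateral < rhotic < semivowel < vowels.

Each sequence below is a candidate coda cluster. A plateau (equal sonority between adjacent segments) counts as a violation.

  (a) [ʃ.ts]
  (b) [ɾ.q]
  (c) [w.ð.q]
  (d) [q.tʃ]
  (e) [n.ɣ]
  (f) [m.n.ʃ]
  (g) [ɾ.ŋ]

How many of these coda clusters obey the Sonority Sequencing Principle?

5

(a) 3-2 → obeys
(b) 6-1 → obeys
(c) 7-3-1 → obeys
(d) 1-2 → violates
(e) 4-3 → obeys
(f) 4-4-3 → violates
(g) 6-4 → obeys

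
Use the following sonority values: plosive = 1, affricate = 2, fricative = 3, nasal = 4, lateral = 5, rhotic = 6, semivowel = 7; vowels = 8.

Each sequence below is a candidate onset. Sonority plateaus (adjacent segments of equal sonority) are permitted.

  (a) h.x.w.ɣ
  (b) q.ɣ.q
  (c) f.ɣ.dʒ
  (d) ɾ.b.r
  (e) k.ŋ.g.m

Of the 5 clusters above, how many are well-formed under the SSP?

0

(a) 3-3-7-3 → violates
(b) 1-3-1 → violates
(c) 3-3-2 → violates
(d) 6-1-6 → violates
(e) 1-4-1-4 → violates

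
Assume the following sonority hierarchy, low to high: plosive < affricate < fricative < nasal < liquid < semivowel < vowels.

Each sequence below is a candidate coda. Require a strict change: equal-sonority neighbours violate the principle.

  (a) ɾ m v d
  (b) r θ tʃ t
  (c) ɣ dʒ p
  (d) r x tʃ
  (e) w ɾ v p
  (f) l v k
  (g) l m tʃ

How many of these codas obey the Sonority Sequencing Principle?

7

(a) ɾ m v d: profile 5-4-3-1 — obeys.
(b) r θ tʃ t: profile 5-3-2-1 — obeys.
(c) ɣ dʒ p: profile 3-2-1 — obeys.
(d) r x tʃ: profile 5-3-2 — obeys.
(e) w ɾ v p: profile 6-5-3-1 — obeys.
(f) l v k: profile 5-3-1 — obeys.
(g) l m tʃ: profile 5-4-2 — obeys.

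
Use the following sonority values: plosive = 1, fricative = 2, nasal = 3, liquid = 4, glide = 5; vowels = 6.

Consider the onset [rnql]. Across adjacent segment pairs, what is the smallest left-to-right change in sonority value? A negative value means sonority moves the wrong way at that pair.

/r/ is a liquid (sonority 4).
/n/ is a nasal (sonority 3).
/q/ is a plosive (sonority 1).
/l/ is a liquid (sonority 4).
/r/→/n/: change -1.
/n/→/q/: change -2.
/q/→/l/: change +3.
Minimum = -2.

-2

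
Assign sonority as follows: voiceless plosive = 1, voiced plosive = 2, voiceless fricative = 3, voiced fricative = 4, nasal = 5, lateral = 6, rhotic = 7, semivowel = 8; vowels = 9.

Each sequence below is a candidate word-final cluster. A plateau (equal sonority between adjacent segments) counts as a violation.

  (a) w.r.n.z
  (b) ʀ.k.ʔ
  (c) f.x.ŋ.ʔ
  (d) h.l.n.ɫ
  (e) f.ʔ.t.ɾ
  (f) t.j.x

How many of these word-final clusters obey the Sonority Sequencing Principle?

1

(a) sonority 8-7-5-4: well-formed.
(b) sonority 7-1-1: ill-formed.
(c) sonority 3-3-5-1: ill-formed.
(d) sonority 3-6-5-6: ill-formed.
(e) sonority 3-1-1-7: ill-formed.
(f) sonority 1-8-3: ill-formed.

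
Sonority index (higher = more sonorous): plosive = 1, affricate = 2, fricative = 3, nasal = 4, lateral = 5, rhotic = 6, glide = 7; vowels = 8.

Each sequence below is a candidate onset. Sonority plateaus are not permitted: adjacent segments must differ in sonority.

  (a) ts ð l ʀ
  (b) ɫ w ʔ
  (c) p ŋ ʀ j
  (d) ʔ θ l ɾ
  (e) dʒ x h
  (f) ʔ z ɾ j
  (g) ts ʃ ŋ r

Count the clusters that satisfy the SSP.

5

(a) 2-3-5-6 → obeys
(b) 5-7-1 → violates
(c) 1-4-6-7 → obeys
(d) 1-3-5-6 → obeys
(e) 2-3-3 → violates
(f) 1-3-6-7 → obeys
(g) 2-3-4-6 → obeys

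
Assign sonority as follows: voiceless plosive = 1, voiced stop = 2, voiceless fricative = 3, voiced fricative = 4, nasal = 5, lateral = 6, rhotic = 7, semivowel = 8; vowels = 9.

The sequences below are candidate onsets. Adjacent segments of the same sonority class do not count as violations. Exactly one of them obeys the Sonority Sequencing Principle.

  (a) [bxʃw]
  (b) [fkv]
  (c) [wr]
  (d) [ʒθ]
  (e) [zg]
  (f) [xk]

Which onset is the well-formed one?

a

(a) 2-3-3-8 → obeys
(b) 3-1-4 → violates
(c) 8-7 → violates
(d) 4-3 → violates
(e) 4-2 → violates
(f) 3-1 → violates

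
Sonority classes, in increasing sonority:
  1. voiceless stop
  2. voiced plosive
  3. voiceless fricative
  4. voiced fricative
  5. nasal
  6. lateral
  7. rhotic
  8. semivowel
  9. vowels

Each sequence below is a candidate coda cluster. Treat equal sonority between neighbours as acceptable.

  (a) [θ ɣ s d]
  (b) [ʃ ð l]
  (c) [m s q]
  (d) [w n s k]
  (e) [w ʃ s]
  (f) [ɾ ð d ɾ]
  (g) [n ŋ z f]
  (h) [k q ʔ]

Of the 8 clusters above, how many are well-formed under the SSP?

5

(a) [θ ɣ s d]: profile 3-4-3-2 — violates.
(b) [ʃ ð l]: profile 3-4-6 — violates.
(c) [m s q]: profile 5-3-1 — obeys.
(d) [w n s k]: profile 8-5-3-1 — obeys.
(e) [w ʃ s]: profile 8-3-3 — obeys.
(f) [ɾ ð d ɾ]: profile 7-4-2-7 — violates.
(g) [n ŋ z f]: profile 5-5-4-3 — obeys.
(h) [k q ʔ]: profile 1-1-1 — obeys.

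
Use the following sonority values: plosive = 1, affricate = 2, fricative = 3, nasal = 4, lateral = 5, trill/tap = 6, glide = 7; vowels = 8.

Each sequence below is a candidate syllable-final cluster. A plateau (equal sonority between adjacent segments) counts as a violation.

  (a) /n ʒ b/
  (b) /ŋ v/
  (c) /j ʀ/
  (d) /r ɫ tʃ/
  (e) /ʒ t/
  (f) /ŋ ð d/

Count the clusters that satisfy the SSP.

6

(a) 4-3-1 → obeys
(b) 4-3 → obeys
(c) 7-6 → obeys
(d) 6-5-2 → obeys
(e) 3-1 → obeys
(f) 4-3-1 → obeys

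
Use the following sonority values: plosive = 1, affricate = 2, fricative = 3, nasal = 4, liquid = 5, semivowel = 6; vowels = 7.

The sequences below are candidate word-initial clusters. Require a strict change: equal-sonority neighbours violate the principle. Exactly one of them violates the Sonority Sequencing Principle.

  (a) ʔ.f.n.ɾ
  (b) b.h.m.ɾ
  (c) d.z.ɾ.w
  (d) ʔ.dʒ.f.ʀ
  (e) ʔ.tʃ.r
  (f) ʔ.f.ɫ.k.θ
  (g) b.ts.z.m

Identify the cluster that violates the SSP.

f

(a) 1-3-4-5 → obeys
(b) 1-3-4-5 → obeys
(c) 1-3-5-6 → obeys
(d) 1-2-3-5 → obeys
(e) 1-2-5 → obeys
(f) 1-3-5-1-3 → violates
(g) 1-2-3-4 → obeys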